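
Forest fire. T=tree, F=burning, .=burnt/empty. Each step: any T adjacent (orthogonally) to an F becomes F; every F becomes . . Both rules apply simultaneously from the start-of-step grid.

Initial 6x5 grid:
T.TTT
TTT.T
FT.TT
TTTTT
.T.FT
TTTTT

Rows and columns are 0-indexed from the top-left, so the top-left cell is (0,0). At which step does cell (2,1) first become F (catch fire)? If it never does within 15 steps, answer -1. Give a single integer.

Step 1: cell (2,1)='F' (+6 fires, +2 burnt)
  -> target ignites at step 1
Step 2: cell (2,1)='.' (+8 fires, +6 burnt)
Step 3: cell (2,1)='.' (+4 fires, +8 burnt)
Step 4: cell (2,1)='.' (+3 fires, +4 burnt)
Step 5: cell (2,1)='.' (+2 fires, +3 burnt)
Step 6: cell (2,1)='.' (+0 fires, +2 burnt)
  fire out at step 6

1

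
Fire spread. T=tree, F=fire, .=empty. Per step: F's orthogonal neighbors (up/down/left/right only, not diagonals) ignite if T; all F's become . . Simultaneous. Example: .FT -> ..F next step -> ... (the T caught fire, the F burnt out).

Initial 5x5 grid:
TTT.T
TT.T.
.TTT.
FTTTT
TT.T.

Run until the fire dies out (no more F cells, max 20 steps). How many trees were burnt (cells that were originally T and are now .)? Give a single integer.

Answer: 16

Derivation:
Step 1: +2 fires, +1 burnt (F count now 2)
Step 2: +3 fires, +2 burnt (F count now 3)
Step 3: +3 fires, +3 burnt (F count now 3)
Step 4: +5 fires, +3 burnt (F count now 5)
Step 5: +3 fires, +5 burnt (F count now 3)
Step 6: +0 fires, +3 burnt (F count now 0)
Fire out after step 6
Initially T: 17, now '.': 24
Total burnt (originally-T cells now '.'): 16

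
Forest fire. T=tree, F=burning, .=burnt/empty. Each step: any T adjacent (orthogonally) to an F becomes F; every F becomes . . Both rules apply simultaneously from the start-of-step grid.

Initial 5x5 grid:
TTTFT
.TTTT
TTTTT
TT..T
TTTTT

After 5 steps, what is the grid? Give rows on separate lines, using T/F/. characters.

Step 1: 3 trees catch fire, 1 burn out
  TTF.F
  .TTFT
  TTTTT
  TT..T
  TTTTT
Step 2: 4 trees catch fire, 3 burn out
  TF...
  .TF.F
  TTTFT
  TT..T
  TTTTT
Step 3: 4 trees catch fire, 4 burn out
  F....
  .F...
  TTF.F
  TT..T
  TTTTT
Step 4: 2 trees catch fire, 4 burn out
  .....
  .....
  TF...
  TT..F
  TTTTT
Step 5: 3 trees catch fire, 2 burn out
  .....
  .....
  F....
  TF...
  TTTTF

.....
.....
F....
TF...
TTTTF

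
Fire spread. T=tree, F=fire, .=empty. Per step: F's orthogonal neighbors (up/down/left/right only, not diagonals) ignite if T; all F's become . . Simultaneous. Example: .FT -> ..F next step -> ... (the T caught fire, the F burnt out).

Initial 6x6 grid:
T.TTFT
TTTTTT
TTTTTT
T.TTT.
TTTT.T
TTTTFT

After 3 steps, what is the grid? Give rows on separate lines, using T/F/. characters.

Step 1: 5 trees catch fire, 2 burn out
  T.TF.F
  TTTTFT
  TTTTTT
  T.TTT.
  TTTT.T
  TTTF.F
Step 2: 7 trees catch fire, 5 burn out
  T.F...
  TTTF.F
  TTTTFT
  T.TTT.
  TTTF.F
  TTF...
Step 3: 7 trees catch fire, 7 burn out
  T.....
  TTF...
  TTTF.F
  T.TFF.
  TTF...
  TF....

T.....
TTF...
TTTF.F
T.TFF.
TTF...
TF....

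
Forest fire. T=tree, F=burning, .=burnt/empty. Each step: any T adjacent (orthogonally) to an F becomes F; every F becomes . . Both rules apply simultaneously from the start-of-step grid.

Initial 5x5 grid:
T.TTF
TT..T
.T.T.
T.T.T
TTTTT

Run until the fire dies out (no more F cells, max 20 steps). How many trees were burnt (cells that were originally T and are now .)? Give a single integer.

Answer: 3

Derivation:
Step 1: +2 fires, +1 burnt (F count now 2)
Step 2: +1 fires, +2 burnt (F count now 1)
Step 3: +0 fires, +1 burnt (F count now 0)
Fire out after step 3
Initially T: 16, now '.': 12
Total burnt (originally-T cells now '.'): 3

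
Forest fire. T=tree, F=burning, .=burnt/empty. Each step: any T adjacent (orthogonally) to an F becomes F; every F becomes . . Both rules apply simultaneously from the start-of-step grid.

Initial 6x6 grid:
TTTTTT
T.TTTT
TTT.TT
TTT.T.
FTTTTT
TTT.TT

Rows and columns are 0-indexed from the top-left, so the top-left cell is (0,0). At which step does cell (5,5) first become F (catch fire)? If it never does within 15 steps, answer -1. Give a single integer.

Step 1: cell (5,5)='T' (+3 fires, +1 burnt)
Step 2: cell (5,5)='T' (+4 fires, +3 burnt)
Step 3: cell (5,5)='T' (+5 fires, +4 burnt)
Step 4: cell (5,5)='T' (+3 fires, +5 burnt)
Step 5: cell (5,5)='T' (+5 fires, +3 burnt)
Step 6: cell (5,5)='F' (+4 fires, +5 burnt)
  -> target ignites at step 6
Step 7: cell (5,5)='.' (+3 fires, +4 burnt)
Step 8: cell (5,5)='.' (+2 fires, +3 burnt)
Step 9: cell (5,5)='.' (+1 fires, +2 burnt)
Step 10: cell (5,5)='.' (+0 fires, +1 burnt)
  fire out at step 10

6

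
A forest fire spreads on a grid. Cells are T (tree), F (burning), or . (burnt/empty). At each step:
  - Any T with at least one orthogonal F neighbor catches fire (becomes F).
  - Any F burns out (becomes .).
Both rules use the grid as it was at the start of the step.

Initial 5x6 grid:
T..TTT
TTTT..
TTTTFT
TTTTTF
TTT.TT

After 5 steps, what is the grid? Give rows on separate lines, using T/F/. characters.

Step 1: 4 trees catch fire, 2 burn out
  T..TTT
  TTTT..
  TTTF.F
  TTTTF.
  TTT.TF
Step 2: 4 trees catch fire, 4 burn out
  T..TTT
  TTTF..
  TTF...
  TTTF..
  TTT.F.
Step 3: 4 trees catch fire, 4 burn out
  T..FTT
  TTF...
  TF....
  TTF...
  TTT...
Step 4: 5 trees catch fire, 4 burn out
  T...FT
  TF....
  F.....
  TF....
  TTF...
Step 5: 4 trees catch fire, 5 burn out
  T....F
  F.....
  ......
  F.....
  TF....

T....F
F.....
......
F.....
TF....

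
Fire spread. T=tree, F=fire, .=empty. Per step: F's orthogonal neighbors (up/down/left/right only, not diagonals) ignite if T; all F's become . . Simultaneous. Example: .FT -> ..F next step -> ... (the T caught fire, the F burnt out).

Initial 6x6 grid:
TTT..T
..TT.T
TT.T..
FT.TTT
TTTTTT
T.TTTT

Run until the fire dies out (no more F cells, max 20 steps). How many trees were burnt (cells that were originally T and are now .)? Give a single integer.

Step 1: +3 fires, +1 burnt (F count now 3)
Step 2: +3 fires, +3 burnt (F count now 3)
Step 3: +1 fires, +3 burnt (F count now 1)
Step 4: +2 fires, +1 burnt (F count now 2)
Step 5: +3 fires, +2 burnt (F count now 3)
Step 6: +4 fires, +3 burnt (F count now 4)
Step 7: +3 fires, +4 burnt (F count now 3)
Step 8: +1 fires, +3 burnt (F count now 1)
Step 9: +1 fires, +1 burnt (F count now 1)
Step 10: +1 fires, +1 burnt (F count now 1)
Step 11: +1 fires, +1 burnt (F count now 1)
Step 12: +0 fires, +1 burnt (F count now 0)
Fire out after step 12
Initially T: 25, now '.': 34
Total burnt (originally-T cells now '.'): 23

Answer: 23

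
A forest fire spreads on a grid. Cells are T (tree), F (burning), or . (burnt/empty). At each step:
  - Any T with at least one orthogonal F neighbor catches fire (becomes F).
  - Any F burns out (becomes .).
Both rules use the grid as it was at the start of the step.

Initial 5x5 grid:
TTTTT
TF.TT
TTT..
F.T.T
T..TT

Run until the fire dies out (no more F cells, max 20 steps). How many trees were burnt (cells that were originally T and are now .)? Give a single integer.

Step 1: +5 fires, +2 burnt (F count now 5)
Step 2: +3 fires, +5 burnt (F count now 3)
Step 3: +2 fires, +3 burnt (F count now 2)
Step 4: +2 fires, +2 burnt (F count now 2)
Step 5: +1 fires, +2 burnt (F count now 1)
Step 6: +0 fires, +1 burnt (F count now 0)
Fire out after step 6
Initially T: 16, now '.': 22
Total burnt (originally-T cells now '.'): 13

Answer: 13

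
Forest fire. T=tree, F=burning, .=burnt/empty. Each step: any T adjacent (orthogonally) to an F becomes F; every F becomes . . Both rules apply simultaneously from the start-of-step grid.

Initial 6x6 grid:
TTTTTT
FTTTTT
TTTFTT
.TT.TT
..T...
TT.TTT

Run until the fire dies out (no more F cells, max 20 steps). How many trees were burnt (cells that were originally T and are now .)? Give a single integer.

Step 1: +6 fires, +2 burnt (F count now 6)
Step 2: +8 fires, +6 burnt (F count now 8)
Step 3: +6 fires, +8 burnt (F count now 6)
Step 4: +1 fires, +6 burnt (F count now 1)
Step 5: +0 fires, +1 burnt (F count now 0)
Fire out after step 5
Initially T: 26, now '.': 31
Total burnt (originally-T cells now '.'): 21

Answer: 21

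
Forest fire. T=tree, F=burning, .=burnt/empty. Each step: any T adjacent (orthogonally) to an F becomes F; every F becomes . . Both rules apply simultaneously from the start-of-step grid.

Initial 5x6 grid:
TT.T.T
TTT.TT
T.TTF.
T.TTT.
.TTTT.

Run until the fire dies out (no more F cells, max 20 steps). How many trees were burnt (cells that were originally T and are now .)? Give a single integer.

Answer: 19

Derivation:
Step 1: +3 fires, +1 burnt (F count now 3)
Step 2: +4 fires, +3 burnt (F count now 4)
Step 3: +4 fires, +4 burnt (F count now 4)
Step 4: +2 fires, +4 burnt (F count now 2)
Step 5: +3 fires, +2 burnt (F count now 3)
Step 6: +2 fires, +3 burnt (F count now 2)
Step 7: +1 fires, +2 burnt (F count now 1)
Step 8: +0 fires, +1 burnt (F count now 0)
Fire out after step 8
Initially T: 20, now '.': 29
Total burnt (originally-T cells now '.'): 19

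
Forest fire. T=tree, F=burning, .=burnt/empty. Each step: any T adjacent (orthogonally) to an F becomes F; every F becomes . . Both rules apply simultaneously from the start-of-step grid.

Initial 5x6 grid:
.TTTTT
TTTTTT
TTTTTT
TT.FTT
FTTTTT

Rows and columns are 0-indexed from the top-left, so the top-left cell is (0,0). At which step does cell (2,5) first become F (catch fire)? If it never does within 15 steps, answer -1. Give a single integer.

Step 1: cell (2,5)='T' (+5 fires, +2 burnt)
Step 2: cell (2,5)='T' (+8 fires, +5 burnt)
Step 3: cell (2,5)='F' (+7 fires, +8 burnt)
  -> target ignites at step 3
Step 4: cell (2,5)='.' (+4 fires, +7 burnt)
Step 5: cell (2,5)='.' (+2 fires, +4 burnt)
Step 6: cell (2,5)='.' (+0 fires, +2 burnt)
  fire out at step 6

3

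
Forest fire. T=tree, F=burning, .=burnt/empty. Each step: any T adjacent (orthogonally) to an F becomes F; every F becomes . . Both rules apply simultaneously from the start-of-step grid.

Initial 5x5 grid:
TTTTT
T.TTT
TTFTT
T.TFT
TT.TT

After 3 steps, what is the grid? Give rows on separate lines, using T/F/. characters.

Step 1: 6 trees catch fire, 2 burn out
  TTTTT
  T.FTT
  TF.FT
  T.F.F
  TT.FT
Step 2: 5 trees catch fire, 6 burn out
  TTFTT
  T..FT
  F...F
  T....
  TT..F
Step 3: 5 trees catch fire, 5 burn out
  TF.FT
  F...F
  .....
  F....
  TT...

TF.FT
F...F
.....
F....
TT...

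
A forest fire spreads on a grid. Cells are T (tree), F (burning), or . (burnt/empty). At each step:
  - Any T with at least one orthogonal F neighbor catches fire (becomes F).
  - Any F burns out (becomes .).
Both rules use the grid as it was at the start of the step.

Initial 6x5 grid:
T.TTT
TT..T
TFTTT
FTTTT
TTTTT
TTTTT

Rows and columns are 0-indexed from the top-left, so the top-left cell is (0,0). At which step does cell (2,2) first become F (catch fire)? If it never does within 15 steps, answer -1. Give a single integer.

Step 1: cell (2,2)='F' (+5 fires, +2 burnt)
  -> target ignites at step 1
Step 2: cell (2,2)='.' (+5 fires, +5 burnt)
Step 3: cell (2,2)='.' (+5 fires, +5 burnt)
Step 4: cell (2,2)='.' (+4 fires, +5 burnt)
Step 5: cell (2,2)='.' (+3 fires, +4 burnt)
Step 6: cell (2,2)='.' (+2 fires, +3 burnt)
Step 7: cell (2,2)='.' (+1 fires, +2 burnt)
Step 8: cell (2,2)='.' (+0 fires, +1 burnt)
  fire out at step 8

1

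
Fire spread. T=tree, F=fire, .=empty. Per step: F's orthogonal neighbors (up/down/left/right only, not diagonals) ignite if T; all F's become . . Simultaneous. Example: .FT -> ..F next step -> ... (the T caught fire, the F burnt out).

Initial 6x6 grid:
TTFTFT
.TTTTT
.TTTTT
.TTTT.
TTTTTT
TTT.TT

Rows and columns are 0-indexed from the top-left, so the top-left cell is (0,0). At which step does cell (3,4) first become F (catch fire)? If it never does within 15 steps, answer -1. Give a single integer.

Step 1: cell (3,4)='T' (+5 fires, +2 burnt)
Step 2: cell (3,4)='T' (+6 fires, +5 burnt)
Step 3: cell (3,4)='F' (+5 fires, +6 burnt)
  -> target ignites at step 3
Step 4: cell (3,4)='.' (+4 fires, +5 burnt)
Step 5: cell (3,4)='.' (+5 fires, +4 burnt)
Step 6: cell (3,4)='.' (+3 fires, +5 burnt)
Step 7: cell (3,4)='.' (+1 fires, +3 burnt)
Step 8: cell (3,4)='.' (+0 fires, +1 burnt)
  fire out at step 8

3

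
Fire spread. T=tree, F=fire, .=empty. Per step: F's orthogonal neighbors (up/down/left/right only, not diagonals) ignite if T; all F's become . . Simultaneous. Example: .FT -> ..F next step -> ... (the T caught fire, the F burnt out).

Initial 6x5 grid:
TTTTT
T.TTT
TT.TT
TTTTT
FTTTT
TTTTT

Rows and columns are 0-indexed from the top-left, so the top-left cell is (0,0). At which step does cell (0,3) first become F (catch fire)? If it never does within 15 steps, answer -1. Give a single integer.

Step 1: cell (0,3)='T' (+3 fires, +1 burnt)
Step 2: cell (0,3)='T' (+4 fires, +3 burnt)
Step 3: cell (0,3)='T' (+5 fires, +4 burnt)
Step 4: cell (0,3)='T' (+4 fires, +5 burnt)
Step 5: cell (0,3)='T' (+4 fires, +4 burnt)
Step 6: cell (0,3)='T' (+3 fires, +4 burnt)
Step 7: cell (0,3)='F' (+3 fires, +3 burnt)
  -> target ignites at step 7
Step 8: cell (0,3)='.' (+1 fires, +3 burnt)
Step 9: cell (0,3)='.' (+0 fires, +1 burnt)
  fire out at step 9

7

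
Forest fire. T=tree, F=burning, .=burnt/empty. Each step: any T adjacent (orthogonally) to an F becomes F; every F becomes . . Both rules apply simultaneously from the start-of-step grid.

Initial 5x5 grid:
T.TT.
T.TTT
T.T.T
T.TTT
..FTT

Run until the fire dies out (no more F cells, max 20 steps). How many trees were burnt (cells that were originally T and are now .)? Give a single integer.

Step 1: +2 fires, +1 burnt (F count now 2)
Step 2: +3 fires, +2 burnt (F count now 3)
Step 3: +2 fires, +3 burnt (F count now 2)
Step 4: +3 fires, +2 burnt (F count now 3)
Step 5: +2 fires, +3 burnt (F count now 2)
Step 6: +0 fires, +2 burnt (F count now 0)
Fire out after step 6
Initially T: 16, now '.': 21
Total burnt (originally-T cells now '.'): 12

Answer: 12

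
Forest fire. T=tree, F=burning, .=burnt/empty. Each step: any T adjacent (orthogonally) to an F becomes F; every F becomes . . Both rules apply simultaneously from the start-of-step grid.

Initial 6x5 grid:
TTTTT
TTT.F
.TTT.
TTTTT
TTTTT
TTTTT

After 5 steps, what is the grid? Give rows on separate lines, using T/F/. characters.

Step 1: 1 trees catch fire, 1 burn out
  TTTTF
  TTT..
  .TTT.
  TTTTT
  TTTTT
  TTTTT
Step 2: 1 trees catch fire, 1 burn out
  TTTF.
  TTT..
  .TTT.
  TTTTT
  TTTTT
  TTTTT
Step 3: 1 trees catch fire, 1 burn out
  TTF..
  TTT..
  .TTT.
  TTTTT
  TTTTT
  TTTTT
Step 4: 2 trees catch fire, 1 burn out
  TF...
  TTF..
  .TTT.
  TTTTT
  TTTTT
  TTTTT
Step 5: 3 trees catch fire, 2 burn out
  F....
  TF...
  .TFT.
  TTTTT
  TTTTT
  TTTTT

F....
TF...
.TFT.
TTTTT
TTTTT
TTTTT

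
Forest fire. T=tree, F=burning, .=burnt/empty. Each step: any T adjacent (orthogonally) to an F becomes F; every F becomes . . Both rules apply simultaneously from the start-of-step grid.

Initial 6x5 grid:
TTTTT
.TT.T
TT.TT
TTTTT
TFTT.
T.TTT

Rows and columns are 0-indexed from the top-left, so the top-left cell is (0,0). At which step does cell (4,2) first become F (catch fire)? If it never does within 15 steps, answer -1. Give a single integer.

Step 1: cell (4,2)='F' (+3 fires, +1 burnt)
  -> target ignites at step 1
Step 2: cell (4,2)='.' (+6 fires, +3 burnt)
Step 3: cell (4,2)='.' (+4 fires, +6 burnt)
Step 4: cell (4,2)='.' (+5 fires, +4 burnt)
Step 5: cell (4,2)='.' (+3 fires, +5 burnt)
Step 6: cell (4,2)='.' (+2 fires, +3 burnt)
Step 7: cell (4,2)='.' (+1 fires, +2 burnt)
Step 8: cell (4,2)='.' (+0 fires, +1 burnt)
  fire out at step 8

1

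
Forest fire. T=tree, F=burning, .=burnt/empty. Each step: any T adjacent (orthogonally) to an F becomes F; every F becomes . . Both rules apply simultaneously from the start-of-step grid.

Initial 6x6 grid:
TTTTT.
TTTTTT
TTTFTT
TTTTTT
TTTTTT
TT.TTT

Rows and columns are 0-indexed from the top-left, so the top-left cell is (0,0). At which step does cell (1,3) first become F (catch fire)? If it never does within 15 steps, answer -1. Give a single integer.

Step 1: cell (1,3)='F' (+4 fires, +1 burnt)
  -> target ignites at step 1
Step 2: cell (1,3)='.' (+8 fires, +4 burnt)
Step 3: cell (1,3)='.' (+10 fires, +8 burnt)
Step 4: cell (1,3)='.' (+6 fires, +10 burnt)
Step 5: cell (1,3)='.' (+4 fires, +6 burnt)
Step 6: cell (1,3)='.' (+1 fires, +4 burnt)
Step 7: cell (1,3)='.' (+0 fires, +1 burnt)
  fire out at step 7

1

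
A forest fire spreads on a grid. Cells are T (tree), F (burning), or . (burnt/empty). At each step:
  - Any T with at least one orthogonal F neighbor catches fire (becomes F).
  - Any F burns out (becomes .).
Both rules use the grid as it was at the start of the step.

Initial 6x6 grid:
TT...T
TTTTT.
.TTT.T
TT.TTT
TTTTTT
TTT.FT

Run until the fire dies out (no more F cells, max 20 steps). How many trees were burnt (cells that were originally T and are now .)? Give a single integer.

Step 1: +2 fires, +1 burnt (F count now 2)
Step 2: +3 fires, +2 burnt (F count now 3)
Step 3: +3 fires, +3 burnt (F count now 3)
Step 4: +4 fires, +3 burnt (F count now 4)
Step 5: +5 fires, +4 burnt (F count now 5)
Step 6: +5 fires, +5 burnt (F count now 5)
Step 7: +1 fires, +5 burnt (F count now 1)
Step 8: +2 fires, +1 burnt (F count now 2)
Step 9: +1 fires, +2 burnt (F count now 1)
Step 10: +0 fires, +1 burnt (F count now 0)
Fire out after step 10
Initially T: 27, now '.': 35
Total burnt (originally-T cells now '.'): 26

Answer: 26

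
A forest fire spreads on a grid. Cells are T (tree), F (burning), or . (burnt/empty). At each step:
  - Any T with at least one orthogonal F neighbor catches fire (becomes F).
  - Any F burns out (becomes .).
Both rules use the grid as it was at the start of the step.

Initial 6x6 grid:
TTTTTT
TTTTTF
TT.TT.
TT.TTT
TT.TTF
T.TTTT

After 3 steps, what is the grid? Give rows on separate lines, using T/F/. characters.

Step 1: 5 trees catch fire, 2 burn out
  TTTTTF
  TTTTF.
  TT.TT.
  TT.TTF
  TT.TF.
  T.TTTF
Step 2: 6 trees catch fire, 5 burn out
  TTTTF.
  TTTF..
  TT.TF.
  TT.TF.
  TT.F..
  T.TTF.
Step 3: 5 trees catch fire, 6 burn out
  TTTF..
  TTF...
  TT.F..
  TT.F..
  TT....
  T.TF..

TTTF..
TTF...
TT.F..
TT.F..
TT....
T.TF..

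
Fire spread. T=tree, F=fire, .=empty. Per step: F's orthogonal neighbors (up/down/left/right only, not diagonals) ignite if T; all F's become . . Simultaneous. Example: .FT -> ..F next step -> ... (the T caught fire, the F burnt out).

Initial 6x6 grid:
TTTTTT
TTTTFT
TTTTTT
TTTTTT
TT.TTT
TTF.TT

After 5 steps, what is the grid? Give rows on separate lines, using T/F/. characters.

Step 1: 5 trees catch fire, 2 burn out
  TTTTFT
  TTTF.F
  TTTTFT
  TTTTTT
  TT.TTT
  TF..TT
Step 2: 8 trees catch fire, 5 burn out
  TTTF.F
  TTF...
  TTTF.F
  TTTTFT
  TF.TTT
  F...TT
Step 3: 8 trees catch fire, 8 burn out
  TTF...
  TF....
  TTF...
  TFTF.F
  F..TFT
  ....TT
Step 4: 8 trees catch fire, 8 burn out
  TF....
  F.....
  TF....
  F.F...
  ...F.F
  ....FT
Step 5: 3 trees catch fire, 8 burn out
  F.....
  ......
  F.....
  ......
  ......
  .....F

F.....
......
F.....
......
......
.....F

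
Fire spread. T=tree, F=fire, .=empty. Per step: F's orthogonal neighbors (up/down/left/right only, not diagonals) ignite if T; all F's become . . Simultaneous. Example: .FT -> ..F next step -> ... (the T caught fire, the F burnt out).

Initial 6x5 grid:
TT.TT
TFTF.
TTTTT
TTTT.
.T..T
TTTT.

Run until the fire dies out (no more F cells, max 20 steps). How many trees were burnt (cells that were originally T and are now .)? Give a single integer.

Answer: 20

Derivation:
Step 1: +6 fires, +2 burnt (F count now 6)
Step 2: +7 fires, +6 burnt (F count now 7)
Step 3: +3 fires, +7 burnt (F count now 3)
Step 4: +1 fires, +3 burnt (F count now 1)
Step 5: +2 fires, +1 burnt (F count now 2)
Step 6: +1 fires, +2 burnt (F count now 1)
Step 7: +0 fires, +1 burnt (F count now 0)
Fire out after step 7
Initially T: 21, now '.': 29
Total burnt (originally-T cells now '.'): 20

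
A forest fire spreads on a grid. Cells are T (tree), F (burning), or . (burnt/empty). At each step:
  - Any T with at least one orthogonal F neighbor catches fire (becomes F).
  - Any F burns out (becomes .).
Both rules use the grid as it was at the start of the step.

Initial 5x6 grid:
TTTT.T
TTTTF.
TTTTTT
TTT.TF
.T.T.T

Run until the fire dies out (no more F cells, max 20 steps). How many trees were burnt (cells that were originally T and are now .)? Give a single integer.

Step 1: +5 fires, +2 burnt (F count now 5)
Step 2: +3 fires, +5 burnt (F count now 3)
Step 3: +3 fires, +3 burnt (F count now 3)
Step 4: +4 fires, +3 burnt (F count now 4)
Step 5: +3 fires, +4 burnt (F count now 3)
Step 6: +2 fires, +3 burnt (F count now 2)
Step 7: +0 fires, +2 burnt (F count now 0)
Fire out after step 7
Initially T: 22, now '.': 28
Total burnt (originally-T cells now '.'): 20

Answer: 20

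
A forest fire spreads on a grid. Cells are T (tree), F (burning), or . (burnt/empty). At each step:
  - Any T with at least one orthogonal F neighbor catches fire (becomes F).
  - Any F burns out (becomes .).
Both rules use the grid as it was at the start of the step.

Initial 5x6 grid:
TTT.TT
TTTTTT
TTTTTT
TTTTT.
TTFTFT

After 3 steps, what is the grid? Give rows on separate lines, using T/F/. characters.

Step 1: 5 trees catch fire, 2 burn out
  TTT.TT
  TTTTTT
  TTTTTT
  TTFTF.
  TF.F.F
Step 2: 5 trees catch fire, 5 burn out
  TTT.TT
  TTTTTT
  TTFTFT
  TF.F..
  F.....
Step 3: 6 trees catch fire, 5 burn out
  TTT.TT
  TTFTFT
  TF.F.F
  F.....
  ......

TTT.TT
TTFTFT
TF.F.F
F.....
......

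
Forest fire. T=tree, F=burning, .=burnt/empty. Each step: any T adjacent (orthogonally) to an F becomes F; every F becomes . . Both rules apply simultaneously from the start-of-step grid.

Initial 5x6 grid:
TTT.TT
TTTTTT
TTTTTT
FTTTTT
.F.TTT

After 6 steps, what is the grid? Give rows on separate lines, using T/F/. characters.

Step 1: 2 trees catch fire, 2 burn out
  TTT.TT
  TTTTTT
  FTTTTT
  .FTTTT
  ...TTT
Step 2: 3 trees catch fire, 2 burn out
  TTT.TT
  FTTTTT
  .FTTTT
  ..FTTT
  ...TTT
Step 3: 4 trees catch fire, 3 burn out
  FTT.TT
  .FTTTT
  ..FTTT
  ...FTT
  ...TTT
Step 4: 5 trees catch fire, 4 burn out
  .FT.TT
  ..FTTT
  ...FTT
  ....FT
  ...FTT
Step 5: 5 trees catch fire, 5 burn out
  ..F.TT
  ...FTT
  ....FT
  .....F
  ....FT
Step 6: 3 trees catch fire, 5 burn out
  ....TT
  ....FT
  .....F
  ......
  .....F

....TT
....FT
.....F
......
.....F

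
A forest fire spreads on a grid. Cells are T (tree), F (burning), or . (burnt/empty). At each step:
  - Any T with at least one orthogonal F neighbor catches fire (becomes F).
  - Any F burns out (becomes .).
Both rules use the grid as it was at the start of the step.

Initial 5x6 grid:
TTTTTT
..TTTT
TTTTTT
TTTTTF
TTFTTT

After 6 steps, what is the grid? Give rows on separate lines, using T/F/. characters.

Step 1: 6 trees catch fire, 2 burn out
  TTTTTT
  ..TTTT
  TTTTTF
  TTFTF.
  TF.FTF
Step 2: 7 trees catch fire, 6 burn out
  TTTTTT
  ..TTTF
  TTFTF.
  TF.F..
  F...F.
Step 3: 6 trees catch fire, 7 burn out
  TTTTTF
  ..FTF.
  TF.F..
  F.....
  ......
Step 4: 4 trees catch fire, 6 burn out
  TTFTF.
  ...F..
  F.....
  ......
  ......
Step 5: 2 trees catch fire, 4 burn out
  TF.F..
  ......
  ......
  ......
  ......
Step 6: 1 trees catch fire, 2 burn out
  F.....
  ......
  ......
  ......
  ......

F.....
......
......
......
......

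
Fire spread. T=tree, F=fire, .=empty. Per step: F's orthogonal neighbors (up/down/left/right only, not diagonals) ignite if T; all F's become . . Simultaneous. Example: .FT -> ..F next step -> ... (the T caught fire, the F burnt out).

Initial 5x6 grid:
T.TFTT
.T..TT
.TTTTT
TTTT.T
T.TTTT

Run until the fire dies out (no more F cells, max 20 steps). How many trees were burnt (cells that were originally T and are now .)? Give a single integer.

Step 1: +2 fires, +1 burnt (F count now 2)
Step 2: +2 fires, +2 burnt (F count now 2)
Step 3: +2 fires, +2 burnt (F count now 2)
Step 4: +2 fires, +2 burnt (F count now 2)
Step 5: +3 fires, +2 burnt (F count now 3)
Step 6: +4 fires, +3 burnt (F count now 4)
Step 7: +4 fires, +4 burnt (F count now 4)
Step 8: +1 fires, +4 burnt (F count now 1)
Step 9: +1 fires, +1 burnt (F count now 1)
Step 10: +0 fires, +1 burnt (F count now 0)
Fire out after step 10
Initially T: 22, now '.': 29
Total burnt (originally-T cells now '.'): 21

Answer: 21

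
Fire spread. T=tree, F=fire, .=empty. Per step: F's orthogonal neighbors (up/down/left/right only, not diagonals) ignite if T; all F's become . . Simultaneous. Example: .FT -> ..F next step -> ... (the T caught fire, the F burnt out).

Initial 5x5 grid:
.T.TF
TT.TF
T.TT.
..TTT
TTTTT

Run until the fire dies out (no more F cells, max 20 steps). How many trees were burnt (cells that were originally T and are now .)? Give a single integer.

Answer: 12

Derivation:
Step 1: +2 fires, +2 burnt (F count now 2)
Step 2: +1 fires, +2 burnt (F count now 1)
Step 3: +2 fires, +1 burnt (F count now 2)
Step 4: +3 fires, +2 burnt (F count now 3)
Step 5: +2 fires, +3 burnt (F count now 2)
Step 6: +1 fires, +2 burnt (F count now 1)
Step 7: +1 fires, +1 burnt (F count now 1)
Step 8: +0 fires, +1 burnt (F count now 0)
Fire out after step 8
Initially T: 16, now '.': 21
Total burnt (originally-T cells now '.'): 12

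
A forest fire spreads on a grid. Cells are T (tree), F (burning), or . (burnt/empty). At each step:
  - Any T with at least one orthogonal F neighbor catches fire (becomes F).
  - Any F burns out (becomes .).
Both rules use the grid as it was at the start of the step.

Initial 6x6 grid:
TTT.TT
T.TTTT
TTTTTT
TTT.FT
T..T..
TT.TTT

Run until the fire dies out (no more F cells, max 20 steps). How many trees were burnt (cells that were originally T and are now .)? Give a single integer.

Step 1: +2 fires, +1 burnt (F count now 2)
Step 2: +3 fires, +2 burnt (F count now 3)
Step 3: +4 fires, +3 burnt (F count now 4)
Step 4: +4 fires, +4 burnt (F count now 4)
Step 5: +3 fires, +4 burnt (F count now 3)
Step 6: +3 fires, +3 burnt (F count now 3)
Step 7: +2 fires, +3 burnt (F count now 2)
Step 8: +1 fires, +2 burnt (F count now 1)
Step 9: +1 fires, +1 burnt (F count now 1)
Step 10: +0 fires, +1 burnt (F count now 0)
Fire out after step 10
Initially T: 27, now '.': 32
Total burnt (originally-T cells now '.'): 23

Answer: 23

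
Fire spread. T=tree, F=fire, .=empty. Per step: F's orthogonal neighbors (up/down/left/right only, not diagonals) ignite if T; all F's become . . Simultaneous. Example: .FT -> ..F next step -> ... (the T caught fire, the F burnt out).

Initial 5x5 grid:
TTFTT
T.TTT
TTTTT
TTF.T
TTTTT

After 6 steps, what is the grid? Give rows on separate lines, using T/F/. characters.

Step 1: 6 trees catch fire, 2 burn out
  TF.FT
  T.FTT
  TTFTT
  TF..T
  TTFTT
Step 2: 8 trees catch fire, 6 burn out
  F...F
  T..FT
  TF.FT
  F...T
  TF.FT
Step 3: 6 trees catch fire, 8 burn out
  .....
  F...F
  F...F
  ....T
  F...F
Step 4: 1 trees catch fire, 6 burn out
  .....
  .....
  .....
  ....F
  .....
Step 5: 0 trees catch fire, 1 burn out
  .....
  .....
  .....
  .....
  .....
Step 6: 0 trees catch fire, 0 burn out
  .....
  .....
  .....
  .....
  .....

.....
.....
.....
.....
.....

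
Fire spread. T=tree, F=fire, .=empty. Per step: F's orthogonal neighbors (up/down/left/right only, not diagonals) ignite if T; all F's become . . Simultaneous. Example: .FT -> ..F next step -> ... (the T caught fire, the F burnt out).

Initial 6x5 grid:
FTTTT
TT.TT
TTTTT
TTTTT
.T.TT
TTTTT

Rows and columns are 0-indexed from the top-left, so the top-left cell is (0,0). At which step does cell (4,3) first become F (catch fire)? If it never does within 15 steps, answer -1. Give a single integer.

Step 1: cell (4,3)='T' (+2 fires, +1 burnt)
Step 2: cell (4,3)='T' (+3 fires, +2 burnt)
Step 3: cell (4,3)='T' (+3 fires, +3 burnt)
Step 4: cell (4,3)='T' (+4 fires, +3 burnt)
Step 5: cell (4,3)='T' (+4 fires, +4 burnt)
Step 6: cell (4,3)='T' (+3 fires, +4 burnt)
Step 7: cell (4,3)='F' (+4 fires, +3 burnt)
  -> target ignites at step 7
Step 8: cell (4,3)='.' (+2 fires, +4 burnt)
Step 9: cell (4,3)='.' (+1 fires, +2 burnt)
Step 10: cell (4,3)='.' (+0 fires, +1 burnt)
  fire out at step 10

7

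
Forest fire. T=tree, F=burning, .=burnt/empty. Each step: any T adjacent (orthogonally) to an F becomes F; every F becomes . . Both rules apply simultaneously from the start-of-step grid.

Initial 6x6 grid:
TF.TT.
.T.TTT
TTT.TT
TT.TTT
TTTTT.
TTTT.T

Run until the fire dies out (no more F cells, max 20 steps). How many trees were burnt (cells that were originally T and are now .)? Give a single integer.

Answer: 26

Derivation:
Step 1: +2 fires, +1 burnt (F count now 2)
Step 2: +1 fires, +2 burnt (F count now 1)
Step 3: +3 fires, +1 burnt (F count now 3)
Step 4: +2 fires, +3 burnt (F count now 2)
Step 5: +3 fires, +2 burnt (F count now 3)
Step 6: +3 fires, +3 burnt (F count now 3)
Step 7: +3 fires, +3 burnt (F count now 3)
Step 8: +1 fires, +3 burnt (F count now 1)
Step 9: +2 fires, +1 burnt (F count now 2)
Step 10: +2 fires, +2 burnt (F count now 2)
Step 11: +3 fires, +2 burnt (F count now 3)
Step 12: +1 fires, +3 burnt (F count now 1)
Step 13: +0 fires, +1 burnt (F count now 0)
Fire out after step 13
Initially T: 27, now '.': 35
Total burnt (originally-T cells now '.'): 26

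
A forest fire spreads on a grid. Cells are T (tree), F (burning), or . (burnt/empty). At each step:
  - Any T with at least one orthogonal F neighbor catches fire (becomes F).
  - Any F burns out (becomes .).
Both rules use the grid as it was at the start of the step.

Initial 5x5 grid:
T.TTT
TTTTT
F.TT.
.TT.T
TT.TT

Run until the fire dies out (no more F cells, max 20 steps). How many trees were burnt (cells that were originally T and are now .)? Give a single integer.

Step 1: +1 fires, +1 burnt (F count now 1)
Step 2: +2 fires, +1 burnt (F count now 2)
Step 3: +1 fires, +2 burnt (F count now 1)
Step 4: +3 fires, +1 burnt (F count now 3)
Step 5: +4 fires, +3 burnt (F count now 4)
Step 6: +2 fires, +4 burnt (F count now 2)
Step 7: +1 fires, +2 burnt (F count now 1)
Step 8: +1 fires, +1 burnt (F count now 1)
Step 9: +0 fires, +1 burnt (F count now 0)
Fire out after step 9
Initially T: 18, now '.': 22
Total burnt (originally-T cells now '.'): 15

Answer: 15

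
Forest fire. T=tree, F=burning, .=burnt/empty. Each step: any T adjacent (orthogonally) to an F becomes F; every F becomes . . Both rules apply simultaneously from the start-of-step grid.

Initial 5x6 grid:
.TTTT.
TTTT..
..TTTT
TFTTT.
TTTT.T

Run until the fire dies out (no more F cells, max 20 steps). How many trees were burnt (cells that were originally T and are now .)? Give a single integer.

Step 1: +3 fires, +1 burnt (F count now 3)
Step 2: +4 fires, +3 burnt (F count now 4)
Step 3: +4 fires, +4 burnt (F count now 4)
Step 4: +4 fires, +4 burnt (F count now 4)
Step 5: +4 fires, +4 burnt (F count now 4)
Step 6: +1 fires, +4 burnt (F count now 1)
Step 7: +0 fires, +1 burnt (F count now 0)
Fire out after step 7
Initially T: 21, now '.': 29
Total burnt (originally-T cells now '.'): 20

Answer: 20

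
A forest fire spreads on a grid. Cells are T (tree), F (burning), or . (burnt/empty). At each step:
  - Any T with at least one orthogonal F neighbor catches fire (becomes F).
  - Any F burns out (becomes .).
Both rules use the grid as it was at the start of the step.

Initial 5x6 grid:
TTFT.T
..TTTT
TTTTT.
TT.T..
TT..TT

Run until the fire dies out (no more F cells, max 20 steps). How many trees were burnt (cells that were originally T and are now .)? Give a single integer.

Step 1: +3 fires, +1 burnt (F count now 3)
Step 2: +3 fires, +3 burnt (F count now 3)
Step 3: +3 fires, +3 burnt (F count now 3)
Step 4: +5 fires, +3 burnt (F count now 5)
Step 5: +3 fires, +5 burnt (F count now 3)
Step 6: +1 fires, +3 burnt (F count now 1)
Step 7: +0 fires, +1 burnt (F count now 0)
Fire out after step 7
Initially T: 20, now '.': 28
Total burnt (originally-T cells now '.'): 18

Answer: 18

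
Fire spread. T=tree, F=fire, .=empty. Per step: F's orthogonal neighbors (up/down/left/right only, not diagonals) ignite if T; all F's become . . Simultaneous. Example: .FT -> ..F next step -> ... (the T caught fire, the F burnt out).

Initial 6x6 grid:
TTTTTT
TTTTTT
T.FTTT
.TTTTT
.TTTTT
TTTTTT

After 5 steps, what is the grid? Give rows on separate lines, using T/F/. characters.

Step 1: 3 trees catch fire, 1 burn out
  TTTTTT
  TTFTTT
  T..FTT
  .TFTTT
  .TTTTT
  TTTTTT
Step 2: 7 trees catch fire, 3 burn out
  TTFTTT
  TF.FTT
  T...FT
  .F.FTT
  .TFTTT
  TTTTTT
Step 3: 9 trees catch fire, 7 burn out
  TF.FTT
  F...FT
  T....F
  ....FT
  .F.FTT
  TTFTTT
Step 4: 8 trees catch fire, 9 burn out
  F...FT
  .....F
  F.....
  .....F
  ....FT
  TF.FTT
Step 5: 4 trees catch fire, 8 burn out
  .....F
  ......
  ......
  ......
  .....F
  F...FT

.....F
......
......
......
.....F
F...FT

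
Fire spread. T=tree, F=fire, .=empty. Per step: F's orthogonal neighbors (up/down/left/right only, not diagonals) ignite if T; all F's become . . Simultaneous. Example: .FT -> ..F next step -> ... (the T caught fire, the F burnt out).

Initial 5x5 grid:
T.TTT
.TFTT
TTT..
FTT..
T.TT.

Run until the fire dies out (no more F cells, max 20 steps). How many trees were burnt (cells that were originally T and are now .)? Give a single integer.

Step 1: +7 fires, +2 burnt (F count now 7)
Step 2: +4 fires, +7 burnt (F count now 4)
Step 3: +2 fires, +4 burnt (F count now 2)
Step 4: +1 fires, +2 burnt (F count now 1)
Step 5: +0 fires, +1 burnt (F count now 0)
Fire out after step 5
Initially T: 15, now '.': 24
Total burnt (originally-T cells now '.'): 14

Answer: 14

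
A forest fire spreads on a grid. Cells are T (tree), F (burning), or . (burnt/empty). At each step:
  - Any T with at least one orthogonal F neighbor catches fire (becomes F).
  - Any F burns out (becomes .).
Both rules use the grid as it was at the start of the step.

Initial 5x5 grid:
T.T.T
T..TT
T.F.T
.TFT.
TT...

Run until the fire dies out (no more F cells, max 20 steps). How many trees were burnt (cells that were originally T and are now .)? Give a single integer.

Step 1: +2 fires, +2 burnt (F count now 2)
Step 2: +1 fires, +2 burnt (F count now 1)
Step 3: +1 fires, +1 burnt (F count now 1)
Step 4: +0 fires, +1 burnt (F count now 0)
Fire out after step 4
Initially T: 12, now '.': 17
Total burnt (originally-T cells now '.'): 4

Answer: 4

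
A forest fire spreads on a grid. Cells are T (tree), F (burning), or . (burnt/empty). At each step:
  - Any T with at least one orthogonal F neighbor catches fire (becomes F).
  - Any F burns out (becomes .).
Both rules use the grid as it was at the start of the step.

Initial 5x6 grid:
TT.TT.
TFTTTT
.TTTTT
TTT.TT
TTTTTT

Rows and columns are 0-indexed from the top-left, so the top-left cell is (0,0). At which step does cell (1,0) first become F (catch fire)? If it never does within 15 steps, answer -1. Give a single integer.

Step 1: cell (1,0)='F' (+4 fires, +1 burnt)
  -> target ignites at step 1
Step 2: cell (1,0)='.' (+4 fires, +4 burnt)
Step 3: cell (1,0)='.' (+6 fires, +4 burnt)
Step 4: cell (1,0)='.' (+5 fires, +6 burnt)
Step 5: cell (1,0)='.' (+3 fires, +5 burnt)
Step 6: cell (1,0)='.' (+2 fires, +3 burnt)
Step 7: cell (1,0)='.' (+1 fires, +2 burnt)
Step 8: cell (1,0)='.' (+0 fires, +1 burnt)
  fire out at step 8

1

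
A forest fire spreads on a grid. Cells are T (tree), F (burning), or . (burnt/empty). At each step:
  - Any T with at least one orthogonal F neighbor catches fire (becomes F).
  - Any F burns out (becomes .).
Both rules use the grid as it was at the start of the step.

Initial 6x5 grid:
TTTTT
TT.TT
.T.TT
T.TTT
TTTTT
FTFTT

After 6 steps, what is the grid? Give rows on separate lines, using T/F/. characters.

Step 1: 4 trees catch fire, 2 burn out
  TTTTT
  TT.TT
  .T.TT
  T.TTT
  FTFTT
  .F.FT
Step 2: 5 trees catch fire, 4 burn out
  TTTTT
  TT.TT
  .T.TT
  F.FTT
  .F.FT
  ....F
Step 3: 2 trees catch fire, 5 burn out
  TTTTT
  TT.TT
  .T.TT
  ...FT
  ....F
  .....
Step 4: 2 trees catch fire, 2 burn out
  TTTTT
  TT.TT
  .T.FT
  ....F
  .....
  .....
Step 5: 2 trees catch fire, 2 burn out
  TTTTT
  TT.FT
  .T..F
  .....
  .....
  .....
Step 6: 2 trees catch fire, 2 burn out
  TTTFT
  TT..F
  .T...
  .....
  .....
  .....

TTTFT
TT..F
.T...
.....
.....
.....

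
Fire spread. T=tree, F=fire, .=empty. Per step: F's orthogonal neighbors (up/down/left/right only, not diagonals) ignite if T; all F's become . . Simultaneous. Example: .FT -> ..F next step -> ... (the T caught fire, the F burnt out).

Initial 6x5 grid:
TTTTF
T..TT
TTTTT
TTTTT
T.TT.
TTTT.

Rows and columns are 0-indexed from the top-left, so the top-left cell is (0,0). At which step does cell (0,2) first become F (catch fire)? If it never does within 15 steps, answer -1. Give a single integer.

Step 1: cell (0,2)='T' (+2 fires, +1 burnt)
Step 2: cell (0,2)='F' (+3 fires, +2 burnt)
  -> target ignites at step 2
Step 3: cell (0,2)='.' (+3 fires, +3 burnt)
Step 4: cell (0,2)='.' (+3 fires, +3 burnt)
Step 5: cell (0,2)='.' (+4 fires, +3 burnt)
Step 6: cell (0,2)='.' (+4 fires, +4 burnt)
Step 7: cell (0,2)='.' (+2 fires, +4 burnt)
Step 8: cell (0,2)='.' (+2 fires, +2 burnt)
Step 9: cell (0,2)='.' (+1 fires, +2 burnt)
Step 10: cell (0,2)='.' (+0 fires, +1 burnt)
  fire out at step 10

2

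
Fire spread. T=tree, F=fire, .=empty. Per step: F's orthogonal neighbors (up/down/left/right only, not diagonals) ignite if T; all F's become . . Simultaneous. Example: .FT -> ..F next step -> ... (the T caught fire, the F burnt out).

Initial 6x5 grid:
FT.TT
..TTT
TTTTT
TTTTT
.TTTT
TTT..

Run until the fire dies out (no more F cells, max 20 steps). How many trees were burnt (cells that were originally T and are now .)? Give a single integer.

Step 1: +1 fires, +1 burnt (F count now 1)
Step 2: +0 fires, +1 burnt (F count now 0)
Fire out after step 2
Initially T: 23, now '.': 8
Total burnt (originally-T cells now '.'): 1

Answer: 1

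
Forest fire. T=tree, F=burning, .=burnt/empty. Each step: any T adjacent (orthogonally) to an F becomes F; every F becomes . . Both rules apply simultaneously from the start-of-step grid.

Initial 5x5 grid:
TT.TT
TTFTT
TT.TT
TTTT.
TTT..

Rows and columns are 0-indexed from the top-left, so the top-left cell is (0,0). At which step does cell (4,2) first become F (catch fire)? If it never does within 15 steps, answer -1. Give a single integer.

Step 1: cell (4,2)='T' (+2 fires, +1 burnt)
Step 2: cell (4,2)='T' (+6 fires, +2 burnt)
Step 3: cell (4,2)='T' (+6 fires, +6 burnt)
Step 4: cell (4,2)='T' (+3 fires, +6 burnt)
Step 5: cell (4,2)='F' (+2 fires, +3 burnt)
  -> target ignites at step 5
Step 6: cell (4,2)='.' (+0 fires, +2 burnt)
  fire out at step 6

5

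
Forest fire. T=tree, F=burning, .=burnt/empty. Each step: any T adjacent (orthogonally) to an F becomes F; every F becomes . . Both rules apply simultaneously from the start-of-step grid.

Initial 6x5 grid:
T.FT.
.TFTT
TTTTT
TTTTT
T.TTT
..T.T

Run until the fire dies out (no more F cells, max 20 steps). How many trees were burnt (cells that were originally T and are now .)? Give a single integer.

Step 1: +4 fires, +2 burnt (F count now 4)
Step 2: +4 fires, +4 burnt (F count now 4)
Step 3: +5 fires, +4 burnt (F count now 5)
Step 4: +4 fires, +5 burnt (F count now 4)
Step 5: +2 fires, +4 burnt (F count now 2)
Step 6: +1 fires, +2 burnt (F count now 1)
Step 7: +0 fires, +1 burnt (F count now 0)
Fire out after step 7
Initially T: 21, now '.': 29
Total burnt (originally-T cells now '.'): 20

Answer: 20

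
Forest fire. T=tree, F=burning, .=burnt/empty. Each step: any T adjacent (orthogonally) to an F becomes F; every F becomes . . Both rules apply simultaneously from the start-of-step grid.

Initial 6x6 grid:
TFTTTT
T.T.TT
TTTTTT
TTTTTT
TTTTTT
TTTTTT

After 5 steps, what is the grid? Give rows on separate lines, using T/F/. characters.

Step 1: 2 trees catch fire, 1 burn out
  F.FTTT
  T.T.TT
  TTTTTT
  TTTTTT
  TTTTTT
  TTTTTT
Step 2: 3 trees catch fire, 2 burn out
  ...FTT
  F.F.TT
  TTTTTT
  TTTTTT
  TTTTTT
  TTTTTT
Step 3: 3 trees catch fire, 3 burn out
  ....FT
  ....TT
  FTFTTT
  TTTTTT
  TTTTTT
  TTTTTT
Step 4: 6 trees catch fire, 3 burn out
  .....F
  ....FT
  .F.FTT
  FTFTTT
  TTTTTT
  TTTTTT
Step 5: 6 trees catch fire, 6 burn out
  ......
  .....F
  ....FT
  .F.FTT
  FTFTTT
  TTTTTT

......
.....F
....FT
.F.FTT
FTFTTT
TTTTTT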